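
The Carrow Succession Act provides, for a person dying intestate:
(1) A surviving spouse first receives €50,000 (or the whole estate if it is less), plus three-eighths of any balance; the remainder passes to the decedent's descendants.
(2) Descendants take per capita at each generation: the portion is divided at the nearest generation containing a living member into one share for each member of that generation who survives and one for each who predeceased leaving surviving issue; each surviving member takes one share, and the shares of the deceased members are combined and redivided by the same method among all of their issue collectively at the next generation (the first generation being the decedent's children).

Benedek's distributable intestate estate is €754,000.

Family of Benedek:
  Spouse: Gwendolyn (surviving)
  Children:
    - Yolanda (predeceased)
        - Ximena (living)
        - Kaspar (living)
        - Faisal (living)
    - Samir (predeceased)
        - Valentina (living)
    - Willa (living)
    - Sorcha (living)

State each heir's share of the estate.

Gwendolyn: €314,000; Ximena: €55,000; Kaspar: €55,000; Faisal: €55,000; Valentina: €55,000; Willa: €110,000; Sorcha: €110,000

Gwendolyn first takes €50,000, leaving a balance of €704,000. Gwendolyn then takes three-eighths of the balance (€264,000), for a total of €314,000. The remaining €440,000 passes to the descendants.
The descendants' portion (€440,000) is divided at the children's generation into 4 shares of €110,000. Willa and Sorcha each take €110,000. The 2 shares of the deceased (Yolanda and Samir) are combined into a pool of €220,000.
That pool (€220,000) is divided at the grandchildren's generation equally among Ximena, Kaspar, Faisal, and Valentina: €55,000 each.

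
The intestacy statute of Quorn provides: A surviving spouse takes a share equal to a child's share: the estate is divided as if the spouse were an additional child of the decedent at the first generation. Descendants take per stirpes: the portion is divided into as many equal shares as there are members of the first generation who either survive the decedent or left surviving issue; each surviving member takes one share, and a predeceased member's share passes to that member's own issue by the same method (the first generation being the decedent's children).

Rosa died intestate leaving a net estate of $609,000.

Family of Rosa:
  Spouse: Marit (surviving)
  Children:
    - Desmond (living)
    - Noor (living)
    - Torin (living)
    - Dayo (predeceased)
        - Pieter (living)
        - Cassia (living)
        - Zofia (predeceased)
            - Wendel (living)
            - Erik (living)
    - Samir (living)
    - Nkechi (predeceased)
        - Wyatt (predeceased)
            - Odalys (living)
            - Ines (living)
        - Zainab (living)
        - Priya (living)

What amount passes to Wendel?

Wendel receives $14,500.

The spouse counts as an additional share at the children's level, so there are 7 primary shares of $87,000. Marit takes one such share ($87,000).
The children's combined portion ($522,000) is divided into 6 shares of $87,000: Desmond, Noor, Torin, and Samir each take $87,000; Dayo's $87,000 share passes to Dayo's issue; Nkechi's $87,000 share passes to Nkechi's issue.
Dayo's share ($87,000) is divided into 3 shares of $29,000: Pieter and Cassia each take $29,000; Zofia's $29,000 share passes to Zofia's issue.
Zofia's share ($29,000) is divided into 2 shares of $14,500: Wendel and Erik each take $14,500.
Nkechi's share ($87,000) is divided into 3 shares of $29,000: Zainab and Priya each take $29,000; Wyatt's $29,000 share passes to Wyatt's issue.
Wyatt's share ($29,000) is divided into 2 shares of $14,500: Odalys and Ines each take $14,500.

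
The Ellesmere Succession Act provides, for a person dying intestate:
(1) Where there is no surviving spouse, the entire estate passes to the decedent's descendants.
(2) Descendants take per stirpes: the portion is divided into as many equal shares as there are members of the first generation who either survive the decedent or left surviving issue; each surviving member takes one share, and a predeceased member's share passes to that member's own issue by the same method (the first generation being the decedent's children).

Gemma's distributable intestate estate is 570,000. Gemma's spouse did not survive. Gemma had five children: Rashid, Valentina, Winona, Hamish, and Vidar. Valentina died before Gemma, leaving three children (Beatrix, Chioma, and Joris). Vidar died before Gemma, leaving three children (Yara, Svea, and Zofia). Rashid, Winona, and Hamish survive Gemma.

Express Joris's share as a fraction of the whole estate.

The entire 570,000 passes to the descendants.
That amount (570,000) is divided into 5 shares of 114,000: Rashid, Winona, and Hamish each take 114,000; Valentina's 114,000 share passes to Valentina's issue; Vidar's 114,000 share passes to Vidar's issue.
Valentina's share (114,000) is divided into 3 shares of 38,000: Beatrix, Chioma, and Joris each take 38,000.
Vidar's share (114,000) is divided into 3 shares of 38,000: Yara, Svea, and Zofia each take 38,000.

Joris receives 1/15 of the estate.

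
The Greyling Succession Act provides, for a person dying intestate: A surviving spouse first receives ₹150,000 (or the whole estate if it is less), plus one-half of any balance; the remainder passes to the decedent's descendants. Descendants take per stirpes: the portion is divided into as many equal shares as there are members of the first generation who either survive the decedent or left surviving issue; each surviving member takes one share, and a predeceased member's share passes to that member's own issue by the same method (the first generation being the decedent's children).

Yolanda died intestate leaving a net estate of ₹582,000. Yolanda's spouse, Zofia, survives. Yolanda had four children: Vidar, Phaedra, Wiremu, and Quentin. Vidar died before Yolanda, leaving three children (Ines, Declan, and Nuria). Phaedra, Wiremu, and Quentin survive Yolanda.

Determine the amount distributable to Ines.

Zofia first takes ₹150,000, leaving a balance of ₹432,000. Zofia then takes one-half of the balance (₹216,000), for a total of ₹366,000. The remaining ₹216,000 passes to the descendants.
The descendants' portion (₹216,000) is divided into 4 shares of ₹54,000: Phaedra, Wiremu, and Quentin each take ₹54,000; Vidar's ₹54,000 share passes to Vidar's issue.
Vidar's share (₹54,000) is divided into 3 shares of ₹18,000: Ines, Declan, and Nuria each take ₹18,000.

Ines receives ₹18,000.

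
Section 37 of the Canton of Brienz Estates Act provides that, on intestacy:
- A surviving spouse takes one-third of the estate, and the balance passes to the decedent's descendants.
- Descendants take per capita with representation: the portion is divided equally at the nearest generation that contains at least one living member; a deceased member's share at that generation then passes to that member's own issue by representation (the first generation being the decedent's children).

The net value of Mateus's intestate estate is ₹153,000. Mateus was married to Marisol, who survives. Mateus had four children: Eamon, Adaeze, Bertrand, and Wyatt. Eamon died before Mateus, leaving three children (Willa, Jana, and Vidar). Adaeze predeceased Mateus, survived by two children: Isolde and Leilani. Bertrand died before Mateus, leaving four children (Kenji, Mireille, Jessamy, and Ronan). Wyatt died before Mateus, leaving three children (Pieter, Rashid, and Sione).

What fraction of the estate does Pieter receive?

Pieter receives 1/18 of the estate.

Marisol takes one-third of ₹153,000 = ₹51,000. The remaining ₹102,000 passes to the descendants.
No child survives, so the initial division is made at the grandchildren's generation.
The descendants' portion (₹102,000) is divided into 12 shares of ₹8,500: Willa, Jana, Vidar, Isolde, Leilani, Kenji, Mireille, Jessamy, Ronan, Pieter, Rashid, and Sione each take ₹8,500.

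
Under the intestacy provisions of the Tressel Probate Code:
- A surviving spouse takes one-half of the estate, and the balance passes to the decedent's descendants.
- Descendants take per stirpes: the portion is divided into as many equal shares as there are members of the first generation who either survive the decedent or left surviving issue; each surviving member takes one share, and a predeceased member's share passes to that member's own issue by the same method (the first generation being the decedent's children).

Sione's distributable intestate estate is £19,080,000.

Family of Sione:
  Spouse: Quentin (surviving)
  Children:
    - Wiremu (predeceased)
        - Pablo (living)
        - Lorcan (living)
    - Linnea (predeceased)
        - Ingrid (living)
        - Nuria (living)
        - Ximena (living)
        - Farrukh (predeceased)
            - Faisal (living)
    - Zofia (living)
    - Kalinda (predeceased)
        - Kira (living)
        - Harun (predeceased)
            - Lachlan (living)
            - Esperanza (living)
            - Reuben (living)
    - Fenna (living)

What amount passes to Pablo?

Quentin takes one-half of £19,080,000 = £9,540,000. The remaining £9,540,000 passes to the descendants.
The descendants' portion (£9,540,000) is divided into 5 shares of £1,908,000: Zofia and Fenna each take £1,908,000; Wiremu's £1,908,000 share passes to Wiremu's issue; Linnea's £1,908,000 share passes to Linnea's issue; Kalinda's £1,908,000 share passes to Kalinda's issue.
Wiremu's share (£1,908,000) is divided into 2 shares of £954,000: Pablo and Lorcan each take £954,000.
Linnea's share (£1,908,000) is divided into 4 shares of £477,000: Ingrid, Nuria, and Ximena each take £477,000; Farrukh's £477,000 share passes to Farrukh's issue.
Farrukh's share (£477,000) passes entirely to Faisal.
Kalinda's share (£1,908,000) is divided into 2 shares of £954,000: Kira takes £954,000; Harun's £954,000 share passes to Harun's issue.
Harun's share (£954,000) is divided into 3 shares of £318,000: Lachlan, Esperanza, and Reuben each take £318,000.

Pablo receives £954,000.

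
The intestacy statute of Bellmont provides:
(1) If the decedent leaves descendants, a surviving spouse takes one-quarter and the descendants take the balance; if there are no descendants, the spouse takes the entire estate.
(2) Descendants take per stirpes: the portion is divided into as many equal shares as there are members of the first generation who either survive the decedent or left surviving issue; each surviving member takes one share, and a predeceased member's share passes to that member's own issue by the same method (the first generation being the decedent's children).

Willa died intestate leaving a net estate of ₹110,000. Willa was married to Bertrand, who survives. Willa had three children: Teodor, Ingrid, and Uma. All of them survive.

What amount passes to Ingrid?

Bertrand takes one-quarter of ₹110,000 = ₹27,500. The remaining ₹82,500 passes to the descendants.
The descendants' portion (₹82,500) is divided into 3 shares of ₹27,500: Teodor, Ingrid, and Uma each take ₹27,500.

Ingrid receives ₹27,500.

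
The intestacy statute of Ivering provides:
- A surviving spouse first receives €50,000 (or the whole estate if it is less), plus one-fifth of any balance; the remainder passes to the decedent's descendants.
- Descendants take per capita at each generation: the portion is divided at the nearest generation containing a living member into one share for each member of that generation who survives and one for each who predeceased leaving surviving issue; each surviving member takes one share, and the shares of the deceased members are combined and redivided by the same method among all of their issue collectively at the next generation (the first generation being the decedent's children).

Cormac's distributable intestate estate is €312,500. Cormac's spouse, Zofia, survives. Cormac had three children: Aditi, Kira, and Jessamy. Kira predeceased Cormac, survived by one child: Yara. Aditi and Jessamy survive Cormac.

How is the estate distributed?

Zofia: €102,500; Aditi: €70,000; Yara: €70,000; Jessamy: €70,000

Zofia first takes €50,000, leaving a balance of €262,500. Zofia then takes one-fifth of the balance (€52,500), for a total of €102,500. The remaining €210,000 passes to the descendants.
The descendants' portion (€210,000) is divided at the children's generation into 3 shares of €70,000. Aditi and Jessamy each take €70,000. The remaining share for the deceased Kira (€70,000) is carried to the next generation.
That pool (€70,000) passes entirely to Yara, the sole taker at the grandchildren's generation.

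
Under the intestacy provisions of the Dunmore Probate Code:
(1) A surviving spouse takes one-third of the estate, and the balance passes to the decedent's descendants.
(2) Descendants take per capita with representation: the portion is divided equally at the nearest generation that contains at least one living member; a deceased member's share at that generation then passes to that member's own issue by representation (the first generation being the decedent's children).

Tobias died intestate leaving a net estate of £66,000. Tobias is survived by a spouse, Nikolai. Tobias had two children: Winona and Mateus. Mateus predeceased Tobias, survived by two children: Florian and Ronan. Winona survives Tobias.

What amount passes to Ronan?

Nikolai takes one-third of £66,000 = £22,000. The remaining £44,000 passes to the descendants.
The descendants' portion (£44,000) is divided into 2 shares of £22,000: Winona takes £22,000; Mateus's £22,000 share passes to Mateus's issue.
Mateus's share (£22,000) is divided into 2 shares of £11,000: Florian and Ronan each take £11,000.

Ronan receives £11,000.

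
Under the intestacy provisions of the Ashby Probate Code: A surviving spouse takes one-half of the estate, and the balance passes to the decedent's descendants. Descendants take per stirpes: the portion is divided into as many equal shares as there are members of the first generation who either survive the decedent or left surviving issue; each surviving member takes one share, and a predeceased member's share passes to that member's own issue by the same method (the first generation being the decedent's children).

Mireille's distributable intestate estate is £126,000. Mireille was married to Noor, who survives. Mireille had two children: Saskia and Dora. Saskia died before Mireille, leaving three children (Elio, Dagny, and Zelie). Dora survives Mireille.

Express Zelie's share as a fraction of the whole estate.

Zelie receives 1/12 of the estate.

Noor takes one-half of £126,000 = £63,000. The remaining £63,000 passes to the descendants.
The descendants' portion (£63,000) is divided into 2 shares of £31,500: Dora takes £31,500; Saskia's £31,500 share passes to Saskia's issue.
Saskia's share (£31,500) is divided into 3 shares of £10,500: Elio, Dagny, and Zelie each take £10,500.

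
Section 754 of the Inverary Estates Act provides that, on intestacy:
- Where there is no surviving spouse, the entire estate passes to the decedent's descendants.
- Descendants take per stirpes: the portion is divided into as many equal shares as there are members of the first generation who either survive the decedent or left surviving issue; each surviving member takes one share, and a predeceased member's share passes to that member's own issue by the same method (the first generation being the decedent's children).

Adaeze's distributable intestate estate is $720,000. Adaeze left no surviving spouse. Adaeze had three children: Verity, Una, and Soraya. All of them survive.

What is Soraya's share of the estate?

Soraya receives $240,000.

The entire $720,000 passes to the descendants.
That amount ($720,000) is divided into 3 shares of $240,000: Verity, Una, and Soraya each take $240,000.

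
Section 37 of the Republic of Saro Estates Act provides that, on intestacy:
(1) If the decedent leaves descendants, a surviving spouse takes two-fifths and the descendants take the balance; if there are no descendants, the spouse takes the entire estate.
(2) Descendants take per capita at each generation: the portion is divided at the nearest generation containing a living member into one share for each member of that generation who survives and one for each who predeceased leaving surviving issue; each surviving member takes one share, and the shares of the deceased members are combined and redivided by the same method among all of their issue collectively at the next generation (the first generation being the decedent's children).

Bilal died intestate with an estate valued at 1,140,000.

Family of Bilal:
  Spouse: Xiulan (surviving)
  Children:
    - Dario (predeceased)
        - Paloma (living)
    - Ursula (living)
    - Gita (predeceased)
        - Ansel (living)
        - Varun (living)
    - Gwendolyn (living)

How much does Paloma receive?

Paloma receives 114,000.

Xiulan takes two-fifths of 1,140,000 = 456,000. The remaining 684,000 passes to the descendants.
The descendants' portion (684,000) is divided at the children's generation into 4 shares of 171,000. Ursula and Gwendolyn each take 171,000. The 2 shares of the deceased (Dario and Gita) are combined into a pool of 342,000.
That pool (342,000) is divided at the grandchildren's generation equally among Paloma, Ansel, and Varun: 114,000 each.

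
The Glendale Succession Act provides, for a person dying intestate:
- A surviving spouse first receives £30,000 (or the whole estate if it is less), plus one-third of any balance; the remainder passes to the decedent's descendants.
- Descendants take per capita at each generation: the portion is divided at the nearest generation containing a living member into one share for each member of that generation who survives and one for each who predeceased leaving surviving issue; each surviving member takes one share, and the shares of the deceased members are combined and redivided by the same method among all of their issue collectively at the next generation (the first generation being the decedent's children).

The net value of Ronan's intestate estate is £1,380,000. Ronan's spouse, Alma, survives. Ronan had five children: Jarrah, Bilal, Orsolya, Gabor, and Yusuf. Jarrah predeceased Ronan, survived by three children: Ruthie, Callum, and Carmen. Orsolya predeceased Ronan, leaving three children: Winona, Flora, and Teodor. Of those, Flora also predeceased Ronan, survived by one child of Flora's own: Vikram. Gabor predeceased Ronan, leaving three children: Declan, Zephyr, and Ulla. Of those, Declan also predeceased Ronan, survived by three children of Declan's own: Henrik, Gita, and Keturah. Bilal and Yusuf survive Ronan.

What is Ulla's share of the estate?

Ulla receives £60,000.

Alma first takes £30,000, leaving a balance of £1,350,000. Alma then takes one-third of the balance (£450,000), for a total of £480,000. The remaining £900,000 passes to the descendants.
The descendants' portion (£900,000) is divided at the children's generation into 5 shares of £180,000. Bilal and Yusuf each take £180,000. The 3 shares of the deceased (Jarrah, Orsolya, and Gabor) are combined into a pool of £540,000.
That pool (£540,000) is divided at the grandchildren's generation into 9 shares of £60,000. Ruthie, Callum, Carmen, Winona, Teodor, Zephyr, and Ulla each take £60,000. The 2 shares of the deceased (Flora and Declan) are combined into a pool of £120,000.
That pool (£120,000) is divided at the great-grandchildren's generation equally among Vikram, Henrik, Gita, and Keturah: £30,000 each.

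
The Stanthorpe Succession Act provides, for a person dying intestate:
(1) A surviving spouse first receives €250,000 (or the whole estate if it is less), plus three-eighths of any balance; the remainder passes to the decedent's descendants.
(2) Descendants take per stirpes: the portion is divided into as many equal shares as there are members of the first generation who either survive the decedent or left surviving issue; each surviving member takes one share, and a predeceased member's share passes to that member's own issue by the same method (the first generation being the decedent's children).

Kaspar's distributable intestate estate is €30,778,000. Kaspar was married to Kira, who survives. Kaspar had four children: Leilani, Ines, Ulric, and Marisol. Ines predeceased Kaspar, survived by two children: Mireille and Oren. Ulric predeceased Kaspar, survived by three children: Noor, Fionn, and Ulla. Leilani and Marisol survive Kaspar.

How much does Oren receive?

Kira first takes €250,000, leaving a balance of €30,528,000. Kira then takes three-eighths of the balance (€11,448,000), for a total of €11,698,000. The remaining €19,080,000 passes to the descendants.
The descendants' portion (€19,080,000) is divided into 4 shares of €4,770,000: Leilani and Marisol each take €4,770,000; Ines's €4,770,000 share passes to Ines's issue; Ulric's €4,770,000 share passes to Ulric's issue.
Ines's share (€4,770,000) is divided into 2 shares of €2,385,000: Mireille and Oren each take €2,385,000.
Ulric's share (€4,770,000) is divided into 3 shares of €1,590,000: Noor, Fionn, and Ulla each take €1,590,000.

Oren receives €2,385,000.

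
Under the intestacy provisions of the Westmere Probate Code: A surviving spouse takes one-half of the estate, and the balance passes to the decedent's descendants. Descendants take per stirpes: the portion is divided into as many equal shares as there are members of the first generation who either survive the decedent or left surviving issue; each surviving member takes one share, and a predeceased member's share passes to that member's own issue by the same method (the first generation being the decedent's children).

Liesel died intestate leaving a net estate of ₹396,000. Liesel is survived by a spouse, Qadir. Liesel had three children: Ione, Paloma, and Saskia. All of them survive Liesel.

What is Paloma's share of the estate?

Paloma receives ₹66,000.

Qadir takes one-half of ₹396,000 = ₹198,000. The remaining ₹198,000 passes to the descendants.
The descendants' portion (₹198,000) is divided into 3 shares of ₹66,000: Ione, Paloma, and Saskia each take ₹66,000.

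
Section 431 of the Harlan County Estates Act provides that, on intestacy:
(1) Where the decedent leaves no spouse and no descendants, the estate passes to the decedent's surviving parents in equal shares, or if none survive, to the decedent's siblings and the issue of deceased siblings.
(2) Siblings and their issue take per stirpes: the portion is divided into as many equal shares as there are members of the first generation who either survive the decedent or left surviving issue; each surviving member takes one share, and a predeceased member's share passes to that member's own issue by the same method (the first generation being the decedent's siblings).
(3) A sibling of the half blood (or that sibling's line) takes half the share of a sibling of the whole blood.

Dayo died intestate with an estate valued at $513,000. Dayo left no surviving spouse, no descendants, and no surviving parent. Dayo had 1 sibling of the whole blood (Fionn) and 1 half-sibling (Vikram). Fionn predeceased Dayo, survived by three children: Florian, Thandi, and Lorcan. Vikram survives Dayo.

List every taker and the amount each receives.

The entire $513,000 passes to the siblings and their issue.
Counting each half-blood sibling's line as half a unit, there are 3/2 units in $513,000, so one unit is $342,000. Whole-blood lines (Fionn) take $342,000 each; half-blood lines (Vikram) take $171,000 each.
Fionn's share ($342,000) is divided into 3 shares of $114,000: Florian, Thandi, and Lorcan each take $114,000.

Vikram: $171,000; Florian: $114,000; Thandi: $114,000; Lorcan: $114,000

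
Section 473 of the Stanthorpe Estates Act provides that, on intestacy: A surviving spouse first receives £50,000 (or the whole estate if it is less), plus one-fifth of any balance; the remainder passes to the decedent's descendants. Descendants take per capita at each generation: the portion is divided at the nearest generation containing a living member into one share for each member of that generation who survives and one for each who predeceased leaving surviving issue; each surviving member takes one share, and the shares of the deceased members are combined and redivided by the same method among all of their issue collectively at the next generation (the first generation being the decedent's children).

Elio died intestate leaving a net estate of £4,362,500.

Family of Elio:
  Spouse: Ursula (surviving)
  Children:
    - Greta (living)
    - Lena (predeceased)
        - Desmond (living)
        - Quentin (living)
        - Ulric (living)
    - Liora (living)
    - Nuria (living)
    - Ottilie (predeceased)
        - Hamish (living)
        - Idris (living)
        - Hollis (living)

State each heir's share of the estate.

Ursula first takes £50,000, leaving a balance of £4,312,500. Ursula then takes one-fifth of the balance (£862,500), for a total of £912,500. The remaining £3,450,000 passes to the descendants.
The descendants' portion (£3,450,000) is divided at the children's generation into 5 shares of £690,000. Greta, Liora, and Nuria each take £690,000. The 2 shares of the deceased (Lena and Ottilie) are combined into a pool of £1,380,000.
That pool (£1,380,000) is divided at the grandchildren's generation equally among Desmond, Quentin, Ulric, Hamish, Idris, and Hollis: £230,000 each.

Ursula: £912,500; Greta: £690,000; Desmond: £230,000; Quentin: £230,000; Ulric: £230,000; Liora: £690,000; Nuria: £690,000; Hamish: £230,000; Idris: £230,000; Hollis: £230,000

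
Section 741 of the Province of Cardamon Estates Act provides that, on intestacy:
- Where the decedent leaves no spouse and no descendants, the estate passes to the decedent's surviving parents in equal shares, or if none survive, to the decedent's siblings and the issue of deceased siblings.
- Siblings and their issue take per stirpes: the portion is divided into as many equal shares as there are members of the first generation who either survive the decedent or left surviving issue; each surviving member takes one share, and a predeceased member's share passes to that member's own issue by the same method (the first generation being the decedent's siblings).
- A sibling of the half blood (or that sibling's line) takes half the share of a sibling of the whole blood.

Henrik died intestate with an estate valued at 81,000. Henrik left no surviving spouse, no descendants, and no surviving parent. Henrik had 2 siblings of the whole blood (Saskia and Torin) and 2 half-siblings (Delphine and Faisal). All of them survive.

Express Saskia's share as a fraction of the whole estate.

The entire 81,000 passes to the siblings and their issue.
Counting each half-blood sibling's line as half a unit, there are 3 units in 81,000, so one unit is 27,000. Whole-blood lines (Saskia and Torin) take 27,000 each; half-blood lines (Delphine and Faisal) take 13,500 each.

Saskia receives 1/3 of the estate.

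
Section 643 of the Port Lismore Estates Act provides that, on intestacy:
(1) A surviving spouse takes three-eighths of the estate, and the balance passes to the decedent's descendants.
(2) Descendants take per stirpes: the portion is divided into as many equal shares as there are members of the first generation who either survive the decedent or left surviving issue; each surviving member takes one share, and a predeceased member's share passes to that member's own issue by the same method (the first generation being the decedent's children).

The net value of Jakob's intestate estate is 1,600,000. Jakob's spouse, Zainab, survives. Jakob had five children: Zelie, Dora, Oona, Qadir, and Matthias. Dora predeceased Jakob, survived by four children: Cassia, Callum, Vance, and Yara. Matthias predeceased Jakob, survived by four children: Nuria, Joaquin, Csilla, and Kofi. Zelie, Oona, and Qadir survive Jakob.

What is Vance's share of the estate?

Vance receives 50,000.

Zainab takes three-eighths of 1,600,000 = 600,000. The remaining 1,000,000 passes to the descendants.
The descendants' portion (1,000,000) is divided into 5 shares of 200,000: Zelie, Oona, and Qadir each take 200,000; Dora's 200,000 share passes to Dora's issue; Matthias's 200,000 share passes to Matthias's issue.
Dora's share (200,000) is divided into 4 shares of 50,000: Cassia, Callum, Vance, and Yara each take 50,000.
Matthias's share (200,000) is divided into 4 shares of 50,000: Nuria, Joaquin, Csilla, and Kofi each take 50,000.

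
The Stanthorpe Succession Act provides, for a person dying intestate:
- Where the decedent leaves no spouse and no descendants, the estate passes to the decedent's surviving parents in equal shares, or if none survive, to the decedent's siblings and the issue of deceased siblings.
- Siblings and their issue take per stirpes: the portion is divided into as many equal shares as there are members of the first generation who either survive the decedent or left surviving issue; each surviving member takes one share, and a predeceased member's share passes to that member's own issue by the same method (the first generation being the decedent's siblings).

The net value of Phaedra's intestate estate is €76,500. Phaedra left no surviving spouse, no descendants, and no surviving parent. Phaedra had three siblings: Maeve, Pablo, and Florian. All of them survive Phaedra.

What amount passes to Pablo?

The entire €76,500 passes to the siblings and their issue.
That amount (€76,500) is divided into 3 shares of €25,500: Maeve, Pablo, and Florian each take €25,500.

Pablo receives €25,500.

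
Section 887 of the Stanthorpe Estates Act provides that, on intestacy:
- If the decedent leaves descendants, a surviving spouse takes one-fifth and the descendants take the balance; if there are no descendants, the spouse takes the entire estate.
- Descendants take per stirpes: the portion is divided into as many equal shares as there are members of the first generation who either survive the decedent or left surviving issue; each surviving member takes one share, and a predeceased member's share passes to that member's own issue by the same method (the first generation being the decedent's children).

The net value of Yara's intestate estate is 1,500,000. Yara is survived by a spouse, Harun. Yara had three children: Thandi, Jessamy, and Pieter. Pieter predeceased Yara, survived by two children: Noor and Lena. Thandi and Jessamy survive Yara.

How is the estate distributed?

Harun takes one-fifth of 1,500,000 = 300,000. The remaining 1,200,000 passes to the descendants.
The descendants' portion (1,200,000) is divided into 3 shares of 400,000: Thandi and Jessamy each take 400,000; Pieter's 400,000 share passes to Pieter's issue.
Pieter's share (400,000) is divided into 2 shares of 200,000: Noor and Lena each take 200,000.

Harun: 300,000; Thandi: 400,000; Jessamy: 400,000; Noor: 200,000; Lena: 200,000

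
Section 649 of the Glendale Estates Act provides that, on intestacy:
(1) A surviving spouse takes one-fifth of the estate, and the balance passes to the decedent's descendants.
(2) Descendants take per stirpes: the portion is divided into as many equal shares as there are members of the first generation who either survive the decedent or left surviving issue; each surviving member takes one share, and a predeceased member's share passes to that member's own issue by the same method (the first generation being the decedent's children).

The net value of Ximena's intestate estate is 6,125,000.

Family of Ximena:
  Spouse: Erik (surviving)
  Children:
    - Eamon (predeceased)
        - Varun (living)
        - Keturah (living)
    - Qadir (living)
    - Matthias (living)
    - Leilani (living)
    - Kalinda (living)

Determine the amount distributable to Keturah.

Keturah receives 490,000.

Erik takes one-fifth of 6,125,000 = 1,225,000. The remaining 4,900,000 passes to the descendants.
The descendants' portion (4,900,000) is divided into 5 shares of 980,000: Qadir, Matthias, Leilani, and Kalinda each take 980,000; Eamon's 980,000 share passes to Eamon's issue.
Eamon's share (980,000) is divided into 2 shares of 490,000: Varun and Keturah each take 490,000.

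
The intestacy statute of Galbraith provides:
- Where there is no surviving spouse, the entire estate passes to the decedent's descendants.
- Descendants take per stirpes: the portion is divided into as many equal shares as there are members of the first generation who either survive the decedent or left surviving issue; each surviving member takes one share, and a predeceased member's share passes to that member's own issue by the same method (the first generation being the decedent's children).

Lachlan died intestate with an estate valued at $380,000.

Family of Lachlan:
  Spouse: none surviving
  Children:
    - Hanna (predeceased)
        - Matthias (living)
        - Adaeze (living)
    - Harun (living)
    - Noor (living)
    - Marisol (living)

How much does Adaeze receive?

The entire $380,000 passes to the descendants.
That amount ($380,000) is divided into 4 shares of $95,000: Harun, Noor, and Marisol each take $95,000; Hanna's $95,000 share passes to Hanna's issue.
Hanna's share ($95,000) is divided into 2 shares of $47,500: Matthias and Adaeze each take $47,500.

Adaeze receives $47,500.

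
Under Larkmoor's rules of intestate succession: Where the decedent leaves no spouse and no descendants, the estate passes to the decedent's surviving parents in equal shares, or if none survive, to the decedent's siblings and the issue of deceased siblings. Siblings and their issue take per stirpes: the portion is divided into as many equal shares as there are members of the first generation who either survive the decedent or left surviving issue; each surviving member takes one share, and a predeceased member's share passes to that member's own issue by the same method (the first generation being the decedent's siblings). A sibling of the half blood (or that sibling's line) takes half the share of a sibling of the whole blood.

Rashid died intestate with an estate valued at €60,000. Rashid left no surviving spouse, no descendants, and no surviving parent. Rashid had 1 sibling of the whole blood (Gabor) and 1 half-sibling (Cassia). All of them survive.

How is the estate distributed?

The entire €60,000 passes to the siblings and their issue.
Counting each half-blood sibling's line as half a unit, there are 3/2 units in €60,000, so one unit is €40,000. Whole-blood lines (Gabor) take €40,000 each; half-blood lines (Cassia) take €20,000 each.

Gabor: €40,000; Cassia: €20,000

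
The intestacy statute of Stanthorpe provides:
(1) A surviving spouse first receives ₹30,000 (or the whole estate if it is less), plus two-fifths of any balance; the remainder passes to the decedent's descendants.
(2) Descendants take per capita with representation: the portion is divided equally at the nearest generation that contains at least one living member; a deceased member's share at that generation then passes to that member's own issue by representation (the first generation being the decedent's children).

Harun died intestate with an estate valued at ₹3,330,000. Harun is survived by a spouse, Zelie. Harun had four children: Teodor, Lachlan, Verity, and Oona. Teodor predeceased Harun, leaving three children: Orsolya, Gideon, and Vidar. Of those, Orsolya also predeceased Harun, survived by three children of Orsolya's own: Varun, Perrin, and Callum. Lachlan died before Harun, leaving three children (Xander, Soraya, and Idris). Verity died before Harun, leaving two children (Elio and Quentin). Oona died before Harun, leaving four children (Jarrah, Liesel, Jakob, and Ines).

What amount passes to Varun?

Varun receives ₹55,000.

Zelie first takes ₹30,000, leaving a balance of ₹3,300,000. Zelie then takes two-fifths of the balance (₹1,320,000), for a total of ₹1,350,000. The remaining ₹1,980,000 passes to the descendants.
No child survives, so the initial division is made at the grandchildren's generation.
The descendants' portion (₹1,980,000) is divided into 12 shares of ₹165,000: Gideon, Vidar, Xander, Soraya, Idris, Elio, Quentin, Jarrah, Liesel, Jakob, and Ines each take ₹165,000; Orsolya's ₹165,000 share passes to Orsolya's issue.
Orsolya's share (₹165,000) is divided into 3 shares of ₹55,000: Varun, Perrin, and Callum each take ₹55,000.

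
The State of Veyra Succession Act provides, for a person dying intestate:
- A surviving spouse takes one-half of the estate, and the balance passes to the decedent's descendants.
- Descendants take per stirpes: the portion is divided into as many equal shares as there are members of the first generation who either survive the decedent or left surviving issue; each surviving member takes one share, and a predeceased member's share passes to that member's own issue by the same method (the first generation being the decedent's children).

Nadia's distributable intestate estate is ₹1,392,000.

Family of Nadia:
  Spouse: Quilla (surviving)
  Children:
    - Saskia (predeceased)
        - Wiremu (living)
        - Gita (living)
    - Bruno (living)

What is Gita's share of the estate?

Gita receives ₹174,000.

Quilla takes one-half of ₹1,392,000 = ₹696,000. The remaining ₹696,000 passes to the descendants.
The descendants' portion (₹696,000) is divided into 2 shares of ₹348,000: Bruno takes ₹348,000; Saskia's ₹348,000 share passes to Saskia's issue.
Saskia's share (₹348,000) is divided into 2 shares of ₹174,000: Wiremu and Gita each take ₹174,000.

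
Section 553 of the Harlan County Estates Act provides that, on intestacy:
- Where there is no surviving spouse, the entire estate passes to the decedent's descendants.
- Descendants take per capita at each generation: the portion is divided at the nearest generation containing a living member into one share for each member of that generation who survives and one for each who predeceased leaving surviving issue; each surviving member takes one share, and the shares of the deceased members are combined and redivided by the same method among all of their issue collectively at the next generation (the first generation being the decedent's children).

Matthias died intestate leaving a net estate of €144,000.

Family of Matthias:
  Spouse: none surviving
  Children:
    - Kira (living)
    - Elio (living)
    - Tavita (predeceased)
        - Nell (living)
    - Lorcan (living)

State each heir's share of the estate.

The entire €144,000 passes to the descendants.
That amount (€144,000) is divided at the children's generation into 4 shares of €36,000. Kira, Elio, and Lorcan each take €36,000. The remaining share for the deceased Tavita (€36,000) is carried to the next generation.
That pool (€36,000) passes entirely to Nell, the sole taker at the grandchildren's generation.

Kira: €36,000; Elio: €36,000; Nell: €36,000; Lorcan: €36,000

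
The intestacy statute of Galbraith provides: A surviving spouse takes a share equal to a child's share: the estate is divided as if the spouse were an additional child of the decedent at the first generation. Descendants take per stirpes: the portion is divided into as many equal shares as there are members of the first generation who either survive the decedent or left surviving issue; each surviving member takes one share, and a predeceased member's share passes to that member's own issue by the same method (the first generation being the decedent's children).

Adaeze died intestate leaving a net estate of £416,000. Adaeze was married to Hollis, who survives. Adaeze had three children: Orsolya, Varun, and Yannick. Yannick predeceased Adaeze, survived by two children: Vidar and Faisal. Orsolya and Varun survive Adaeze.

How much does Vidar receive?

Vidar receives £52,000.

The spouse counts as an additional share at the children's level, so there are 4 primary shares of £104,000. Hollis takes one such share (£104,000).
The children's combined portion (£312,000) is divided into 3 shares of £104,000: Orsolya and Varun each take £104,000; Yannick's £104,000 share passes to Yannick's issue.
Yannick's share (£104,000) is divided into 2 shares of £52,000: Vidar and Faisal each take £52,000.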